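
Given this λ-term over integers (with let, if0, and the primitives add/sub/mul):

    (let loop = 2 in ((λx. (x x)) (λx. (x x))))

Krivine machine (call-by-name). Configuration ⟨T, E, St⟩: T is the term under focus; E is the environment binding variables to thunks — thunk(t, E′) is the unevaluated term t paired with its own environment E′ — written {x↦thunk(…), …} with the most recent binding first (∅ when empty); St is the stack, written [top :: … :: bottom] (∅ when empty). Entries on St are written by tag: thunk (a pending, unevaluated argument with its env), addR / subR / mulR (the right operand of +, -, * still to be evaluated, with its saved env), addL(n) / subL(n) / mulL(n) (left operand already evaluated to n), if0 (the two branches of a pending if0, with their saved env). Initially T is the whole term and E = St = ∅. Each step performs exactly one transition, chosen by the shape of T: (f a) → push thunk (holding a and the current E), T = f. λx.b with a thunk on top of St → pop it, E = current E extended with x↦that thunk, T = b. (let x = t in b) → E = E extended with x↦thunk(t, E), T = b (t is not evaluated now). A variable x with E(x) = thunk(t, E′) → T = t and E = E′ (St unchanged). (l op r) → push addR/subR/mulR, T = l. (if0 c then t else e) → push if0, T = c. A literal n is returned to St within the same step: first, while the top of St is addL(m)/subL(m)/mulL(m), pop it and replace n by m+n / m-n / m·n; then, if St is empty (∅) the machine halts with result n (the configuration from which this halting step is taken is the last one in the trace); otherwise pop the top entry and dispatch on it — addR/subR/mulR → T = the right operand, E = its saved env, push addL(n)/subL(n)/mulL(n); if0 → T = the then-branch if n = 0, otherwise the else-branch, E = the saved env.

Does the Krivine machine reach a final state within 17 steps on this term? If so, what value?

step 0: ⟨T=(let loop = 2 in ((λx. (x x)) (λx. (x x)))); E=∅; St=∅⟩
step 1: ⟨T=((λx. (x x)) (λx. (x x))); E={loop↦thunk(2, ∅)}; St=∅⟩
step 2: ⟨T=(λx. (x x)); E={loop↦thunk(2, ∅)}; St=[thunk]⟩
step 3: ⟨T=(x x); E={x↦thunk((λx. (x x)), {loop↦thunk(2, ∅)}), loop↦thunk(2, ∅)}; St=∅⟩
step 4: ⟨T=x; E={x↦thunk((λx. (x x)), {loop↦thunk(2, ∅)}), loop↦thunk(2, ∅)}; St=[thunk]⟩
step 5: ⟨T=(λx. (x x)); E={loop↦thunk(2, ∅)}; St=[thunk]⟩
step 6: ⟨T=(x x); E={x↦thunk(x, {x↦thunk((λx. (x x)), {loop↦thunk(2, ∅)}), loop↦thunk(2, ∅)}), loop↦thunk(2, ∅)}; St=∅⟩
step 7: ⟨T=x; E={x↦thunk(x, {x↦thunk((λx. (x x)), {loop↦thunk(2, ∅)}), loop↦thunk(2, ∅)}), loop↦thunk(2, ∅)}; St=[thunk]⟩
step 8: ⟨T=x; E={x↦thunk((λx. (x x)), {loop↦thunk(2, ∅)}), loop↦thunk(2, ∅)}; St=[thunk]⟩
step 9: ⟨T=(λx. (x x)); E={loop↦thunk(2, ∅)}; St=[thunk]⟩
step 10: ⟨T=(x x); E={x↦thunk(x, {x↦thunk(x, {x↦thunk((λx. (x x)), {loop↦thunk(2, ∅)}), loop↦thunk(2, ∅)}), loop↦thunk(2, ∅)}), loop↦thunk(2, ∅)}; St=∅⟩
step 11: ⟨T=x; E={x↦thunk(x, {x↦thunk(x, {x↦thunk((λx. (x x)), {loop↦thunk(2, ∅)}), loop↦thunk(2, ∅)}), loop↦thunk(2, ∅)}), loop↦thunk(2, ∅)}; St=[thunk]⟩
step 12: ⟨T=x; E={x↦thunk(x, {x↦thunk((λx. (x x)), {loop↦thunk(2, ∅)}), loop↦thunk(2, ∅)}), loop↦thunk(2, ∅)}; St=[thunk]⟩
step 13: ⟨T=x; E={x↦thunk((λx. (x x)), {loop↦thunk(2, ∅)}), loop↦thunk(2, ∅)}; St=[thunk]⟩
step 14: ⟨T=(λx. (x x)); E={loop↦thunk(2, ∅)}; St=[thunk]⟩
step 15: ⟨T=(x x); E={x↦thunk(x, {x↦thunk(x, {x↦thunk(x, {x↦thunk((λx. (x x)), {loop↦thunk(2, ∅)}), loop↦thunk(2, ∅)}), loop↦thunk(2, ∅)}), loop↦thunk(2, ∅)}), loop↦thunk(2, ∅)}; St=∅⟩
step 16: ⟨T=x; E={x↦thunk(x, {x↦thunk(x, {x↦thunk(x, {x↦thunk((λx. (x x)), {loop↦thunk(2, ∅)}), loop↦thunk(2, ∅)}), loop↦thunk(2, ∅)}), loop↦thunk(2, ∅)}), loop↦thunk(2, ∅)}; St=[thunk]⟩
step 17: ⟨T=x; E={x↦thunk(x, {x↦thunk(x, {x↦thunk((λx. (x x)), {loop↦thunk(2, ∅)}), loop↦thunk(2, ∅)}), loop↦thunk(2, ∅)}), loop↦thunk(2, ∅)}; St=[thunk]⟩
→ 17 transitions taken and the configuration is still not final: no result within 17 steps

Answer: DIVERGES (no final state within 17 steps)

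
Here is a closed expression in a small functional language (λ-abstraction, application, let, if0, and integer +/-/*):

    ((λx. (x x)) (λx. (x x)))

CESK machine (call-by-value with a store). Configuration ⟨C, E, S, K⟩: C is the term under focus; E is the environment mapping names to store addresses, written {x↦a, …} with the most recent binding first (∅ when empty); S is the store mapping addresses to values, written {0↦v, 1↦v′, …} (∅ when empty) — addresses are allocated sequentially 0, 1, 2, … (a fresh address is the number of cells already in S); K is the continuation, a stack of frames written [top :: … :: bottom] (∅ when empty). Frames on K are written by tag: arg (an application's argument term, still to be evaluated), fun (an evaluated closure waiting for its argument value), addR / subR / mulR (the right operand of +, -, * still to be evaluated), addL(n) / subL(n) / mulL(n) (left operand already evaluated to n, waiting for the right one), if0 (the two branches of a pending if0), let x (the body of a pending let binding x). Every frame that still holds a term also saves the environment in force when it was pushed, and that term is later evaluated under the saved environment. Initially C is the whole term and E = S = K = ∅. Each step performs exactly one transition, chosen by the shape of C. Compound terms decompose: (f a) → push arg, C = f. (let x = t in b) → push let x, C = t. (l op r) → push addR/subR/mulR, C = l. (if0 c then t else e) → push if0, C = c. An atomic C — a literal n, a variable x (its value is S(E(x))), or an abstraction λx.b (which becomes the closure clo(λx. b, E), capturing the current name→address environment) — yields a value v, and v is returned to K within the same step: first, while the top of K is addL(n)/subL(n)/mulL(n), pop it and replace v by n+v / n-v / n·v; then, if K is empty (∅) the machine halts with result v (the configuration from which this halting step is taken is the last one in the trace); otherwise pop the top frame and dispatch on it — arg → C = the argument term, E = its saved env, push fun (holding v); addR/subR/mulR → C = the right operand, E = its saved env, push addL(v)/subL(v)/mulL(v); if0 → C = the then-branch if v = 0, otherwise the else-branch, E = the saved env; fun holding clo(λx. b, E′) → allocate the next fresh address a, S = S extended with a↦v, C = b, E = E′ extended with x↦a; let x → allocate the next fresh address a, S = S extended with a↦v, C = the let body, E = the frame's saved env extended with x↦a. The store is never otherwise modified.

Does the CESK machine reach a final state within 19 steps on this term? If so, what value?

Answer: DIVERGES (no final state within 19 steps)

Machine steps:
[0] <C=((λx. (x x)) (λx. (x x))), E=∅, S=∅, K=∅>
[1] <C=(λx. (x x)), E=∅, S=∅, K=[arg]>
[2] <C=(λx. (x x)), E=∅, S=∅, K=[fun]>
[3] <C=(x x), E={x↦0}, S={0↦clo(λx. (x x), ∅)}, K=∅>
[4] <C=x, E={x↦0}, S={0↦clo(λx. (x x), ∅)}, K=[arg]>
[5] <C=x, E={x↦0}, S={0↦clo(λx. (x x), ∅)}, K=[fun]>
[6] <C=(x x), E={x↦1}, S={0↦clo(λx. (x x), ∅), 1↦clo(λx. (x x), ∅)}, K=∅>
[7] <C=x, E={x↦1}, S={0↦clo(λx. (x x), ∅), 1↦clo(λx. (x x), ∅)}, K=[arg]>
[8] <C=x, E={x↦1}, S={0↦clo(λx. (x x), ∅), 1↦clo(λx. (x x), ∅)}, K=[fun]>
[9] <C=(x x), E={x↦2}, S={0↦clo(λx. (x x), ∅), 1↦clo(λx. (x x), ∅), 2↦clo(λx. (x x), ∅)}, K=∅>
[10] <C=x, E={x↦2}, S={0↦clo(λx. (x x), ∅), 1↦clo(λx. (x x), ∅), 2↦clo(λx. (x x), ∅)}, K=[arg]>
[11] <C=x, E={x↦2}, S={0↦clo(λx. (x x), ∅), 1↦clo(λx. (x x), ∅), 2↦clo(λx. (x x), ∅)}, K=[fun]>
[12] <C=(x x), E={x↦3}, S={0↦clo(λx. (x x), ∅), 1↦clo(λx. (x x), ∅), 2↦clo(λx. (x x), ∅), 3↦clo(λx. (x x), ∅)}, K=∅>
[13] <C=x, E={x↦3}, S={0↦clo(λx. (x x), ∅), 1↦clo(λx. (x x), ∅), 2↦clo(λx. (x x), ∅), 3↦clo(λx. (x x), ∅)}, K=[arg]>
[14] <C=x, E={x↦3}, S={0↦clo(λx. (x x), ∅), 1↦clo(λx. (x x), ∅), 2↦clo(λx. (x x), ∅), 3↦clo(λx. (x x), ∅)}, K=[fun]>
[15] <C=(x x), E={x↦4}, S={0↦clo(λx. (x x), ∅), 1↦clo(λx. (x x), ∅), 2↦clo(λx. (x x), ∅), 3↦clo(λx. (x x), ∅), 4↦clo(λx. (x x), ∅)}, K=∅>
[16] <C=x, E={x↦4}, S={0↦clo(λx. (x x), ∅), 1↦clo(λx. (x x), ∅), 2↦clo(λx. (x x), ∅), 3↦clo(λx. (x x), ∅), 4↦clo(λx. (x x), ∅)}, K=[arg]>
[17] <C=x, E={x↦4}, S={0↦clo(λx. (x x), ∅), 1↦clo(λx. (x x), ∅), 2↦clo(λx. (x x), ∅), 3↦clo(λx. (x x), ∅), 4↦clo(λx. (x x), ∅)}, K=[fun]>
[18] <C=(x x), E={x↦5}, S={0↦clo(λx. (x x), ∅), 1↦clo(λx. (x x), ∅), 2↦clo(λx. (x x), ∅), 3↦clo(λx. (x x), ∅), 4↦clo(λx. (x x), ∅), 5↦clo(λx. (x x), ∅)}, K=∅>
[19] <C=x, E={x↦5}, S={0↦clo(λx. (x x), ∅), 1↦clo(λx. (x x), ∅), 2↦clo(λx. (x x), ∅), 3↦clo(λx. (x x), ∅), 4↦clo(λx. (x x), ∅), 5↦clo(λx. (x x), ∅)}, K=[arg]>
→ 19 transitions taken and the configuration is still not final: no result within 19 steps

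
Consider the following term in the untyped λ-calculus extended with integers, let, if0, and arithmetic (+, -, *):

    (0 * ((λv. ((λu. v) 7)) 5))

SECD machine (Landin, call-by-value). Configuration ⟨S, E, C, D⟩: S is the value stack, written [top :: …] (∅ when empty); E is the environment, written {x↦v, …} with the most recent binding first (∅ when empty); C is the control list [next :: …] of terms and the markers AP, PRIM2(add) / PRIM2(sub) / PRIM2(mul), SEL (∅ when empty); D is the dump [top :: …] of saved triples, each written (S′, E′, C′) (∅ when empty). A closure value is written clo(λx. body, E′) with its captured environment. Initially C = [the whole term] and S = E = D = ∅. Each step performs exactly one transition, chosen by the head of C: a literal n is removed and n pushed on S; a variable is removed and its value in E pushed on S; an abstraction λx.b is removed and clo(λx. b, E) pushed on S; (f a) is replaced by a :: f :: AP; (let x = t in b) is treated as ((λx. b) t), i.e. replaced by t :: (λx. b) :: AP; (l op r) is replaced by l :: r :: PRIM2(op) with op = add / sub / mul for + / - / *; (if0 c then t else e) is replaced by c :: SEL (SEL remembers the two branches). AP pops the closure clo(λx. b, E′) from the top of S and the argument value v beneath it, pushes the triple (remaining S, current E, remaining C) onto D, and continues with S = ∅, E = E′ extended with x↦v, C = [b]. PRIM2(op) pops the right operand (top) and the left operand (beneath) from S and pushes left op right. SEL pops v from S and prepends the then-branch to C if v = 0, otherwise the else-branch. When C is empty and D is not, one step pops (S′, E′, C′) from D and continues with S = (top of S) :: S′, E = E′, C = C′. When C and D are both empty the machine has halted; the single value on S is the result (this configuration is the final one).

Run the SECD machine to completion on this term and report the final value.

t=0: <S=∅, E=∅, C=[(0 * ((λv. ((λu. v) 7)) 5))], D=∅>
t=1: <S=∅, E=∅, C=[0 :: ((λv. ((λu. v) 7)) 5) :: PRIM2(mul)], D=∅>
t=2: <S=[0], E=∅, C=[((λv. ((λu. v) 7)) 5) :: PRIM2(mul)], D=∅>
t=3: <S=[0], E=∅, C=[5 :: (λv. ((λu. v) 7)) :: AP :: PRIM2(mul)], D=∅>
t=4: <S=[5 :: 0], E=∅, C=[(λv. ((λu. v) 7)) :: AP :: PRIM2(mul)], D=∅>
t=5: <S=[clo(λv. ((λu. v) 7), ∅) :: 5 :: 0], E=∅, C=[AP :: PRIM2(mul)], D=∅>
t=6: <S=∅, E={v↦5}, C=[((λu. v) 7)], D=[([0], ∅, [PRIM2(mul)])]>
t=7: <S=∅, E={v↦5}, C=[7 :: (λu. v) :: AP], D=[([0], ∅, [PRIM2(mul)])]>
t=8: <S=[7], E={v↦5}, C=[(λu. v) :: AP], D=[([0], ∅, [PRIM2(mul)])]>
t=9: <S=[clo(λu. v, {v↦5}) :: 7], E={v↦5}, C=[AP], D=[([0], ∅, [PRIM2(mul)])]>
t=10: <S=∅, E={u↦7, v↦5}, C=[v], D=[(∅, {v↦5}, ∅) :: ([0], ∅, [PRIM2(mul)])]>
t=11: <S=[5], E={u↦7, v↦5}, C=∅, D=[(∅, {v↦5}, ∅) :: ([0], ∅, [PRIM2(mul)])]>
t=12: <S=[5], E={v↦5}, C=∅, D=[([0], ∅, [PRIM2(mul)])]>
t=13: <S=[5 :: 0], E=∅, C=[PRIM2(mul)], D=∅>
t=14: <S=[0], E=∅, C=∅, D=∅>
→ final value 0

Answer: 0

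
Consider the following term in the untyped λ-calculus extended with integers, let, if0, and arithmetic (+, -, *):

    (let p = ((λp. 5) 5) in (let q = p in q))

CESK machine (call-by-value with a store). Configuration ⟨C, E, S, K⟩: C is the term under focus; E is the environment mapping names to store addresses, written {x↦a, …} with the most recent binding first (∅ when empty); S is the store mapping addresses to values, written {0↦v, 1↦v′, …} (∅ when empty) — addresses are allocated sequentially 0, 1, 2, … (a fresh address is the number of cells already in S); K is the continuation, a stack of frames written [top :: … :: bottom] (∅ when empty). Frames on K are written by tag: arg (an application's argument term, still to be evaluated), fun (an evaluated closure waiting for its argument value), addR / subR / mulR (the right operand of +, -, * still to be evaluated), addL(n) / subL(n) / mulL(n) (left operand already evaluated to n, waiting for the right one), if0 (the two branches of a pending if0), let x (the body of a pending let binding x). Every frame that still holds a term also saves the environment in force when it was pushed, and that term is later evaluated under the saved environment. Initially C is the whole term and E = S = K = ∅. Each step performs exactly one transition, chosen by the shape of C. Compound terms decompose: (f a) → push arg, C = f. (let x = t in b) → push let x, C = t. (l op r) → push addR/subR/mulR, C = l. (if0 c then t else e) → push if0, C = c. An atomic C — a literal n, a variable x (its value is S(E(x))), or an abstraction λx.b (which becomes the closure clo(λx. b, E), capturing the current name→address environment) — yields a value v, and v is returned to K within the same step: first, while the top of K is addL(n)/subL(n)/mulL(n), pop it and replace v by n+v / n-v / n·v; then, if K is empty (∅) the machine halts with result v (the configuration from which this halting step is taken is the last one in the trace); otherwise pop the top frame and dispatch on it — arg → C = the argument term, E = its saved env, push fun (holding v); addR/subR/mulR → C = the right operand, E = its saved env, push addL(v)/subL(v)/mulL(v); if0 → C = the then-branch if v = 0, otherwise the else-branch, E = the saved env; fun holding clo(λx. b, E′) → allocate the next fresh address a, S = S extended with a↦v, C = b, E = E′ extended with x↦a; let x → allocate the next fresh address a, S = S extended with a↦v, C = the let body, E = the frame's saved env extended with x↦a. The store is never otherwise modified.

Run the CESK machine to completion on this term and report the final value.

[0] [C=(let p = ((λp. 5) 5) in (let q = p in q)) | E=∅ | S=∅ | K=∅]
[1] [C=((λp. 5) 5) | E=∅ | S=∅ | K=[let p]]
[2] [C=(λp. 5) | E=∅ | S=∅ | K=[arg :: let p]]
[3] [C=5 | E=∅ | S=∅ | K=[fun :: let p]]
[4] [C=5 | E={p↦0} | S={0↦5} | K=[let p]]
[5] [C=(let q = p in q) | E={p↦1} | S={0↦5, 1↦5} | K=∅]
[6] [C=p | E={p↦1} | S={0↦5, 1↦5} | K=[let q]]
[7] [C=q | E={q↦2, p↦1} | S={0↦5, 1↦5, 2↦5} | K=∅]
→ final value 5

Answer: 5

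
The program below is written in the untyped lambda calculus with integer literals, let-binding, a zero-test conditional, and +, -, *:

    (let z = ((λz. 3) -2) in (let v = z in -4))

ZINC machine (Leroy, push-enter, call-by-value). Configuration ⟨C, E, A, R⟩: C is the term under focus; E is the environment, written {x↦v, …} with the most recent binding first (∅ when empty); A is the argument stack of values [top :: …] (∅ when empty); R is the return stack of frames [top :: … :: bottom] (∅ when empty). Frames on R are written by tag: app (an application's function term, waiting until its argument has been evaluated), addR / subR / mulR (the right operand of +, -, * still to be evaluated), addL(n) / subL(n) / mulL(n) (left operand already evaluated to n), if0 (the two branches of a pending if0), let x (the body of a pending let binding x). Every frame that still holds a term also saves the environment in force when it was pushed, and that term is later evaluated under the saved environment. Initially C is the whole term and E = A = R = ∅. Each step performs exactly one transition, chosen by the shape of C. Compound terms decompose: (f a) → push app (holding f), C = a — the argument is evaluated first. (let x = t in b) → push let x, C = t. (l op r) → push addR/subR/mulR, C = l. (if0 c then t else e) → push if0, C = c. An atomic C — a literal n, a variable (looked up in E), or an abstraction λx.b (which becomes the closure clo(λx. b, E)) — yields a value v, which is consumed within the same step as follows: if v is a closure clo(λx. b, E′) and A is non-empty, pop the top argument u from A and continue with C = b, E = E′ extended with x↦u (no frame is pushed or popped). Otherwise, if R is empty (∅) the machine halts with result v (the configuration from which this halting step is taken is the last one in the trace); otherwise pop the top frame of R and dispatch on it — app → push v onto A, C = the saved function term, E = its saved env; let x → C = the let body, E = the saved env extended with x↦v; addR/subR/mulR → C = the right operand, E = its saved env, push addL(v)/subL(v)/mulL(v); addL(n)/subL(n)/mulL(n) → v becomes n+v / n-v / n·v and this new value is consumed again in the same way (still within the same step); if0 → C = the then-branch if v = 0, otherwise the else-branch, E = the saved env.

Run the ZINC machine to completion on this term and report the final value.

Answer: -4

Machine steps:
t=0: ⟨C=(let z = ((λz. 3) -2) in (let v = z in -4)); E=∅; A=∅; R=∅⟩
t=1: ⟨C=((λz. 3) -2); E=∅; A=∅; R=[let z]⟩
t=2: ⟨C=-2; E=∅; A=∅; R=[app :: let z]⟩
t=3: ⟨C=(λz. 3); E=∅; A=[-2]; R=[let z]⟩
t=4: ⟨C=3; E={z↦-2}; A=∅; R=[let z]⟩
t=5: ⟨C=(let v = z in -4); E={z↦3}; A=∅; R=∅⟩
t=6: ⟨C=z; E={z↦3}; A=∅; R=[let v]⟩
t=7: ⟨C=-4; E={v↦3, z↦3}; A=∅; R=∅⟩
→ final value -4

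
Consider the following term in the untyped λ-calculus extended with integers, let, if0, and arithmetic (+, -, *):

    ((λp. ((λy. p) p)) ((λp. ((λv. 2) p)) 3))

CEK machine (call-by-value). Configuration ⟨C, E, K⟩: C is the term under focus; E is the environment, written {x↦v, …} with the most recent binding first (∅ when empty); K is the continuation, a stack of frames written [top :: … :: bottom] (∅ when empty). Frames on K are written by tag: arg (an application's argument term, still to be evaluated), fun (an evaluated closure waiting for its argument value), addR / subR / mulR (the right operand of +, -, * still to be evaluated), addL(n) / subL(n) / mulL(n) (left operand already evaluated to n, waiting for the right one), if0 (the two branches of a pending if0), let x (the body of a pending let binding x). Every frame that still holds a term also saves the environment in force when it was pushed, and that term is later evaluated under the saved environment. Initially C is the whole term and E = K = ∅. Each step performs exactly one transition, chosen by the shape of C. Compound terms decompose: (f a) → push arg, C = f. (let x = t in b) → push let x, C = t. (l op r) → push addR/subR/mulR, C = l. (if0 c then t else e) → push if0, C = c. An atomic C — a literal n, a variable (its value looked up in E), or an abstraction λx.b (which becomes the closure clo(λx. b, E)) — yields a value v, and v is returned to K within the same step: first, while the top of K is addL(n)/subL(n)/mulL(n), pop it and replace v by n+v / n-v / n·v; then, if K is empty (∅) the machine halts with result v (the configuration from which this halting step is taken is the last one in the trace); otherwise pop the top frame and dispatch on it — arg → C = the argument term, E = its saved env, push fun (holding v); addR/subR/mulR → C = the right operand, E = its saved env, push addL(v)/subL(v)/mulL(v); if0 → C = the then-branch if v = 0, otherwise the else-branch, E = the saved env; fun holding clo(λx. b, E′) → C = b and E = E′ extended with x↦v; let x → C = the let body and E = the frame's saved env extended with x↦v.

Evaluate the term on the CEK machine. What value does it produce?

t=0: <C=((λp. ((λy. p) p)) ((λp. ((λv. 2) p)) 3)), E=∅, K=∅>
t=1: <C=(λp. ((λy. p) p)), E=∅, K=[arg]>
t=2: <C=((λp. ((λv. 2) p)) 3), E=∅, K=[fun]>
t=3: <C=(λp. ((λv. 2) p)), E=∅, K=[arg :: fun]>
t=4: <C=3, E=∅, K=[fun :: fun]>
t=5: <C=((λv. 2) p), E={p↦3}, K=[fun]>
t=6: <C=(λv. 2), E={p↦3}, K=[arg :: fun]>
t=7: <C=p, E={p↦3}, K=[fun :: fun]>
t=8: <C=2, E={v↦3, p↦3}, K=[fun]>
t=9: <C=((λy. p) p), E={p↦2}, K=∅>
t=10: <C=(λy. p), E={p↦2}, K=[arg]>
t=11: <C=p, E={p↦2}, K=[fun]>
t=12: <C=p, E={y↦2, p↦2}, K=∅>
→ final value 2

Answer: 2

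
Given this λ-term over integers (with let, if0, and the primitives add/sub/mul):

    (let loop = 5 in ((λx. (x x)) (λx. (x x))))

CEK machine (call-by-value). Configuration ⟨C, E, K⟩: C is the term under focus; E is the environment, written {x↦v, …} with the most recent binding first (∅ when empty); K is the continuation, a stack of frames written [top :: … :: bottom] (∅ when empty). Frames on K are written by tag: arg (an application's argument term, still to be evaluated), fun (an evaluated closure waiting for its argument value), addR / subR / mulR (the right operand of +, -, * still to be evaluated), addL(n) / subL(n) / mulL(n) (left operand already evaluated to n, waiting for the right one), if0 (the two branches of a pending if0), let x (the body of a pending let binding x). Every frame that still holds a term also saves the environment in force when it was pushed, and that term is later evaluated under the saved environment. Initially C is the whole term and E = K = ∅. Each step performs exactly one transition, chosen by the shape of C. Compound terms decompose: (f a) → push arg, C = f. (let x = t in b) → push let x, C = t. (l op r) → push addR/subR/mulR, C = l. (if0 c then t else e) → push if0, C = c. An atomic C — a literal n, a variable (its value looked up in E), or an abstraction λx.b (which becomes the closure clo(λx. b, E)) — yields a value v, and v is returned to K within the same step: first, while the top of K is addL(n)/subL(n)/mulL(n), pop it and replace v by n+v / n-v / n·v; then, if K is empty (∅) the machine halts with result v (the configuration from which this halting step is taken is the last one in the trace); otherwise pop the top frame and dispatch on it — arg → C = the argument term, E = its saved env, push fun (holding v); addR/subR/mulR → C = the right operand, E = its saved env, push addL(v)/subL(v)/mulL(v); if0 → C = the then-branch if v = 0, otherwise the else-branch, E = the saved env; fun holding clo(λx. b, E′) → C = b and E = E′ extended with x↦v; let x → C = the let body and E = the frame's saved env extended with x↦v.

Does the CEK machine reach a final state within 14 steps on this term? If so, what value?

Answer: DIVERGES (no final state within 14 steps)

Derivation:
step 0: <C=(let loop = 5 in ((λx. (x x)) (λx. (x x)))), E=∅, K=∅>
step 1: <C=5, E=∅, K=[let loop]>
step 2: <C=((λx. (x x)) (λx. (x x))), E={loop↦5}, K=∅>
step 3: <C=(λx. (x x)), E={loop↦5}, K=[arg]>
step 4: <C=(λx. (x x)), E={loop↦5}, K=[fun]>
step 5: <C=(x x), E={x↦clo(λx. (x x), {loop↦5}), loop↦5}, K=∅>
step 6: <C=x, E={x↦clo(λx. (x x), {loop↦5}), loop↦5}, K=[arg]>
step 7: <C=x, E={x↦clo(λx. (x x), {loop↦5}), loop↦5}, K=[fun]>
… configuration repeats with period 3 (steps 5–7 recur indefinitely) …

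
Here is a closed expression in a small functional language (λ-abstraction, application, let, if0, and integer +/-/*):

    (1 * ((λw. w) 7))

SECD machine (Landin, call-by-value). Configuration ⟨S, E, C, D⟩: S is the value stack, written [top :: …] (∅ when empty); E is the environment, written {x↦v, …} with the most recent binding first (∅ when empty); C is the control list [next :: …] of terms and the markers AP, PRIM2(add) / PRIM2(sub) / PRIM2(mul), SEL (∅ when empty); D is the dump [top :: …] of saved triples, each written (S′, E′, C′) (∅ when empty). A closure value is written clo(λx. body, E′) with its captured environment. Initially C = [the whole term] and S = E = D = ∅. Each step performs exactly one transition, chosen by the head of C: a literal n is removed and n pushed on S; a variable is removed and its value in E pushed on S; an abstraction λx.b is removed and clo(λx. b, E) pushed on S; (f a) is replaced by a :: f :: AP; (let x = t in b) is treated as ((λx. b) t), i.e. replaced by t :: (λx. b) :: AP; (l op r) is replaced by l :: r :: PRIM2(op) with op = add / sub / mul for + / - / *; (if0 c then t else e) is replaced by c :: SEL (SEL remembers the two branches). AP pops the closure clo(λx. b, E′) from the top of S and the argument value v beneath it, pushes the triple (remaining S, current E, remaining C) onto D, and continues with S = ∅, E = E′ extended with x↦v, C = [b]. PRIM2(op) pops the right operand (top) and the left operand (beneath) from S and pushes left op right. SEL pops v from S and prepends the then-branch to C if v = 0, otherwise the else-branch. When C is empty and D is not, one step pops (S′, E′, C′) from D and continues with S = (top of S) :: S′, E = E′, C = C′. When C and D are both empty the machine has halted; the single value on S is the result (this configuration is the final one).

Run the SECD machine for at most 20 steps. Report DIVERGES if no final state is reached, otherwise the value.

Answer: 7

Execution trace:
0. ⟨S=∅; E=∅; C=[(1 * ((λw. w) 7))]; D=∅⟩
1. ⟨S=∅; E=∅; C=[1 :: ((λw. w) 7) :: PRIM2(mul)]; D=∅⟩
2. ⟨S=[1]; E=∅; C=[((λw. w) 7) :: PRIM2(mul)]; D=∅⟩
3. ⟨S=[1]; E=∅; C=[7 :: (λw. w) :: AP :: PRIM2(mul)]; D=∅⟩
4. ⟨S=[7 :: 1]; E=∅; C=[(λw. w) :: AP :: PRIM2(mul)]; D=∅⟩
5. ⟨S=[clo(λw. w, ∅) :: 7 :: 1]; E=∅; C=[AP :: PRIM2(mul)]; D=∅⟩
6. ⟨S=∅; E={w↦7}; C=[w]; D=[([1], ∅, [PRIM2(mul)])]⟩
7. ⟨S=[7]; E={w↦7}; C=∅; D=[([1], ∅, [PRIM2(mul)])]⟩
8. ⟨S=[7 :: 1]; E=∅; C=[PRIM2(mul)]; D=∅⟩
9. ⟨S=[7]; E=∅; C=∅; D=∅⟩
→ final value 7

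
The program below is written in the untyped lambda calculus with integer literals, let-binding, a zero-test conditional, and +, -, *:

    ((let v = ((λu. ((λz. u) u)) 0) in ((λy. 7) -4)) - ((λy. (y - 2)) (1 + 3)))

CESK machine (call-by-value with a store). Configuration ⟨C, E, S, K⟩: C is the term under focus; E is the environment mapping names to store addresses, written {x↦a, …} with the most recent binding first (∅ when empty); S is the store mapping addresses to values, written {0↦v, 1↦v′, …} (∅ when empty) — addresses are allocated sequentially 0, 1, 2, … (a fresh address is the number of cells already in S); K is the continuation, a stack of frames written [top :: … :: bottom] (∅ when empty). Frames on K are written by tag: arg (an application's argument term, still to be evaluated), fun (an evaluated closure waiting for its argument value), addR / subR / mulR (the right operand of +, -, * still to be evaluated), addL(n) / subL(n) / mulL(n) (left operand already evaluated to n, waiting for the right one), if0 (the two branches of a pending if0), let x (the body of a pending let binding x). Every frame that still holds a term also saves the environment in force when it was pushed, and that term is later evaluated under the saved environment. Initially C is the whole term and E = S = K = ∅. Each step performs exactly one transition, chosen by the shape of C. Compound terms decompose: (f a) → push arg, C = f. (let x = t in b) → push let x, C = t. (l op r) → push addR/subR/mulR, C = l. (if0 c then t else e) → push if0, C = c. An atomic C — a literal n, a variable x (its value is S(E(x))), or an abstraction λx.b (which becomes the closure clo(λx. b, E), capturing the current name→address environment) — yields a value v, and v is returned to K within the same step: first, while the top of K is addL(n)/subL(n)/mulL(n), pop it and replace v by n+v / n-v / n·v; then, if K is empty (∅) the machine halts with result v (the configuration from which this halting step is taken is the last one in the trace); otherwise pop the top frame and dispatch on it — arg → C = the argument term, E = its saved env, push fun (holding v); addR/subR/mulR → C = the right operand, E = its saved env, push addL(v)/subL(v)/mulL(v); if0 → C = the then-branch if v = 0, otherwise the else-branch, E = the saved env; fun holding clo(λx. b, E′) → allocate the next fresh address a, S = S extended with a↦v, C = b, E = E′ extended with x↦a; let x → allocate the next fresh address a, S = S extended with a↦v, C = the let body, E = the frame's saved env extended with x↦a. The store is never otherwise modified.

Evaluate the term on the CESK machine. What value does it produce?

step 0: [C=((let v = ((λu. ((λz. u) u)) 0) in ((λy. 7) -4)) - ((λy. (y - 2)) (1 + 3))) | E=∅ | S=∅ | K=∅]
step 1: [C=(let v = ((λu. ((λz. u) u)) 0) in ((λy. 7) -4)) | E=∅ | S=∅ | K=[subR]]
step 2: [C=((λu. ((λz. u) u)) 0) | E=∅ | S=∅ | K=[let v :: subR]]
step 3: [C=(λu. ((λz. u) u)) | E=∅ | S=∅ | K=[arg :: let v :: subR]]
step 4: [C=0 | E=∅ | S=∅ | K=[fun :: let v :: subR]]
step 5: [C=((λz. u) u) | E={u↦0} | S={0↦0} | K=[let v :: subR]]
step 6: [C=(λz. u) | E={u↦0} | S={0↦0} | K=[arg :: let v :: subR]]
step 7: [C=u | E={u↦0} | S={0↦0} | K=[fun :: let v :: subR]]
step 8: [C=u | E={z↦1, u↦0} | S={0↦0, 1↦0} | K=[let v :: subR]]
step 9: [C=((λy. 7) -4) | E={v↦2} | S={0↦0, 1↦0, 2↦0} | K=[subR]]
step 10: [C=(λy. 7) | E={v↦2} | S={0↦0, 1↦0, 2↦0} | K=[arg :: subR]]
step 11: [C=-4 | E={v↦2} | S={0↦0, 1↦0, 2↦0} | K=[fun :: subR]]
step 12: [C=7 | E={y↦3, v↦2} | S={0↦0, 1↦0, 2↦0, 3↦-4} | K=[subR]]
step 13: [C=((λy. (y - 2)) (1 + 3)) | E=∅ | S={0↦0, 1↦0, 2↦0, 3↦-4} | K=[subL(7)]]
step 14: [C=(λy. (y - 2)) | E=∅ | S={0↦0, 1↦0, 2↦0, 3↦-4} | K=[arg :: subL(7)]]
step 15: [C=(1 + 3) | E=∅ | S={0↦0, 1↦0, 2↦0, 3↦-4} | K=[fun :: subL(7)]]
step 16: [C=1 | E=∅ | S={0↦0, 1↦0, 2↦0, 3↦-4} | K=[addR :: fun :: subL(7)]]
step 17: [C=3 | E=∅ | S={0↦0, 1↦0, 2↦0, 3↦-4} | K=[addL(1) :: fun :: subL(7)]]
step 18: [C=(y - 2) | E={y↦4} | S={0↦0, 1↦0, 2↦0, 3↦-4, 4↦4} | K=[subL(7)]]
step 19: [C=y | E={y↦4} | S={0↦0, 1↦0, 2↦0, 3↦-4, 4↦4} | K=[subR :: subL(7)]]
step 20: [C=2 | E={y↦4} | S={0↦0, 1↦0, 2↦0, 3↦-4, 4↦4} | K=[subL(4) :: subL(7)]]
→ final value 5

Answer: 5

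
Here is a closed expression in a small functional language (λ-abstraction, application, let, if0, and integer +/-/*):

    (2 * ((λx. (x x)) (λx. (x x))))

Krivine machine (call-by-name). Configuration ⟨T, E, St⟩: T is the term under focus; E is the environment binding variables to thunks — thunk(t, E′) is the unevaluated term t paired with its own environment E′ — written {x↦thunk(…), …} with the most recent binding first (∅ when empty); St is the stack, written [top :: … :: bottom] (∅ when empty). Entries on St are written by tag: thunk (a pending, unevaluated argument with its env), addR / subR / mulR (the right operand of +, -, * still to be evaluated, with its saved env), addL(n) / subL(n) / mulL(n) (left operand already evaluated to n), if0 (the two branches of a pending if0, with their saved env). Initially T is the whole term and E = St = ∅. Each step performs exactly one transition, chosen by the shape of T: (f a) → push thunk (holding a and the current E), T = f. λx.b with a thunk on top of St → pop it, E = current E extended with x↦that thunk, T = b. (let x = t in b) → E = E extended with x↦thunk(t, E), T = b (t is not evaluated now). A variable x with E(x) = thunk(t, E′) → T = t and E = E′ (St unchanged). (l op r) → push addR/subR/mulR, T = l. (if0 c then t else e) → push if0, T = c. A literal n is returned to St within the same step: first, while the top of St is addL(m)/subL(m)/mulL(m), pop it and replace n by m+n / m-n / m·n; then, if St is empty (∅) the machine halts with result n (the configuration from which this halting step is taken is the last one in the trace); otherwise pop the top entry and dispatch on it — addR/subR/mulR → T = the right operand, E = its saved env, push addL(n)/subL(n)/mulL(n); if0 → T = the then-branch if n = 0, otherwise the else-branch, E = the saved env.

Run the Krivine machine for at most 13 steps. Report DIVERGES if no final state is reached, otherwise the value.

Answer: DIVERGES (no final state within 13 steps)

Derivation:
step 0: <T=(2 * ((λx. (x x)) (λx. (x x)))), E=∅, St=∅>
step 1: <T=2, E=∅, St=[mulR]>
step 2: <T=((λx. (x x)) (λx. (x x))), E=∅, St=[mulL(2)]>
step 3: <T=(λx. (x x)), E=∅, St=[thunk :: mulL(2)]>
step 4: <T=(x x), E={x↦thunk((λx. (x x)), ∅)}, St=[mulL(2)]>
step 5: <T=x, E={x↦thunk((λx. (x x)), ∅)}, St=[thunk :: mulL(2)]>
step 6: <T=(λx. (x x)), E=∅, St=[thunk :: mulL(2)]>
step 7: <T=(x x), E={x↦thunk(x, {x↦thunk((λx. (x x)), ∅)})}, St=[mulL(2)]>
step 8: <T=x, E={x↦thunk(x, {x↦thunk((λx. (x x)), ∅)})}, St=[thunk :: mulL(2)]>
step 9: <T=x, E={x↦thunk((λx. (x x)), ∅)}, St=[thunk :: mulL(2)]>
step 10: <T=(λx. (x x)), E=∅, St=[thunk :: mulL(2)]>
step 11: <T=(x x), E={x↦thunk(x, {x↦thunk(x, {x↦thunk((λx. (x x)), ∅)})})}, St=[mulL(2)]>
step 12: <T=x, E={x↦thunk(x, {x↦thunk(x, {x↦thunk((λx. (x x)), ∅)})})}, St=[thunk :: mulL(2)]>
step 13: <T=x, E={x↦thunk(x, {x↦thunk((λx. (x x)), ∅)})}, St=[thunk :: mulL(2)]>
→ 13 transitions taken and the configuration is still not final: no result within 13 steps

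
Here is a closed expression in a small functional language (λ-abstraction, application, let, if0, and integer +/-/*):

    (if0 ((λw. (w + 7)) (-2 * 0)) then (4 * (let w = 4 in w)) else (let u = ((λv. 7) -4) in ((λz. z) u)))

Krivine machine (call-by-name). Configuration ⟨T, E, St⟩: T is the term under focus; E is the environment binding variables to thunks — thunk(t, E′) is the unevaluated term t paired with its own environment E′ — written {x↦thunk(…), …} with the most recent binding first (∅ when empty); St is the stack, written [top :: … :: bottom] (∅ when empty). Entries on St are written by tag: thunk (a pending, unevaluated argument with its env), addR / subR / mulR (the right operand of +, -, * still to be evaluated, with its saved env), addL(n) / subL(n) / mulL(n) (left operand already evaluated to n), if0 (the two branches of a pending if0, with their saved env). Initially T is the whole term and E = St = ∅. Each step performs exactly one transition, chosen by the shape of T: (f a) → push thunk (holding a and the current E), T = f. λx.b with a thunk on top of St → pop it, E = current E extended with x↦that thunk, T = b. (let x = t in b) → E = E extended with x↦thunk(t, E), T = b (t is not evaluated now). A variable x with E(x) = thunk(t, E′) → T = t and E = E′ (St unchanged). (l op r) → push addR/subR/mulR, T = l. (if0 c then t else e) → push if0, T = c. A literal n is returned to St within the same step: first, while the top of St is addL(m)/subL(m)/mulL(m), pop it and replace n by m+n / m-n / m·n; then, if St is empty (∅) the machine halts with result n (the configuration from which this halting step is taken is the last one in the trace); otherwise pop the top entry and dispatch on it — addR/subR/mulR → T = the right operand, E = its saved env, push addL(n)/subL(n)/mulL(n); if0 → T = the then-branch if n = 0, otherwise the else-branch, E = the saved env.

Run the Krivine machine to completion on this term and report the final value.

t=0: ⟨T=(if0 ((λw. (w + 7)) (-2 * 0)) then (4 * (let w = 4 in w)) else (let u = ((λv. 7) -4) in ((λz. z) u))); E=∅; St=∅⟩
t=1: ⟨T=((λw. (w + 7)) (-2 * 0)); E=∅; St=[if0]⟩
t=2: ⟨T=(λw. (w + 7)); E=∅; St=[thunk :: if0]⟩
t=3: ⟨T=(w + 7); E={w↦thunk((-2 * 0), ∅)}; St=[if0]⟩
t=4: ⟨T=w; E={w↦thunk((-2 * 0), ∅)}; St=[addR :: if0]⟩
t=5: ⟨T=(-2 * 0); E=∅; St=[addR :: if0]⟩
t=6: ⟨T=-2; E=∅; St=[mulR :: addR :: if0]⟩
t=7: ⟨T=0; E=∅; St=[mulL(-2) :: addR :: if0]⟩
t=8: ⟨T=7; E={w↦thunk((-2 * 0), ∅)}; St=[addL(0) :: if0]⟩
t=9: ⟨T=(let u = ((λv. 7) -4) in ((λz. z) u)); E=∅; St=∅⟩
t=10: ⟨T=((λz. z) u); E={u↦thunk(((λv. 7) -4), ∅)}; St=∅⟩
t=11: ⟨T=(λz. z); E={u↦thunk(((λv. 7) -4), ∅)}; St=[thunk]⟩
t=12: ⟨T=z; E={z↦thunk(u, {u↦thunk(((λv. 7) -4), ∅)}), u↦thunk(((λv. 7) -4), ∅)}; St=∅⟩
t=13: ⟨T=u; E={u↦thunk(((λv. 7) -4), ∅)}; St=∅⟩
t=14: ⟨T=((λv. 7) -4); E=∅; St=∅⟩
t=15: ⟨T=(λv. 7); E=∅; St=[thunk]⟩
t=16: ⟨T=7; E={v↦thunk(-4, ∅)}; St=∅⟩
→ final value 7

Answer: 7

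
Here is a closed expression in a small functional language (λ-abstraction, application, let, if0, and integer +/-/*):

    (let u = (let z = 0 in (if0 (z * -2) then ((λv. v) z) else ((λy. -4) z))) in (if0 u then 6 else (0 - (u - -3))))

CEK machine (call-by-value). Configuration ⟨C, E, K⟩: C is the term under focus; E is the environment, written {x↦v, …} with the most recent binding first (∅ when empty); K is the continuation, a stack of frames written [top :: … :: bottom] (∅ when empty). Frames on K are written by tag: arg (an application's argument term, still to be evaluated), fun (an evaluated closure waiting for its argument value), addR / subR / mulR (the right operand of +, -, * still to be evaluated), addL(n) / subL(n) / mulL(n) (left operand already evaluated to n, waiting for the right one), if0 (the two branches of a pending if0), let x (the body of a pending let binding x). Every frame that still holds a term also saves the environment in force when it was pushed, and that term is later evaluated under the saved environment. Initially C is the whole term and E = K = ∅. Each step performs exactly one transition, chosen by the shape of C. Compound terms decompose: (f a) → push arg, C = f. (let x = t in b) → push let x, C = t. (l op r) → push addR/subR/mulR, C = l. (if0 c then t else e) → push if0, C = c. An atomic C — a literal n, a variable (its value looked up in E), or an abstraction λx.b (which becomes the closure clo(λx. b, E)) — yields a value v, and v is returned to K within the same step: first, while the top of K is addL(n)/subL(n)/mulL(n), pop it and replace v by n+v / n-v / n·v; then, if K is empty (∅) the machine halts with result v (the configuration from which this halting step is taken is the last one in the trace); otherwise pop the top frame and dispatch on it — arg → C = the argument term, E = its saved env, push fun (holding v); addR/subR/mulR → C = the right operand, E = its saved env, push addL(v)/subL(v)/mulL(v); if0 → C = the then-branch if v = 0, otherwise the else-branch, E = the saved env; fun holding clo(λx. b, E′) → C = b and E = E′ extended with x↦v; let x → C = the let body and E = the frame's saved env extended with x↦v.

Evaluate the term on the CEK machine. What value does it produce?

step 0: <C=(let u = (let z = 0 in (if0 (z * -2) then ((λv. v) z) else ((λy. -4) z))) in (if0 u then 6 else (0 - (u - -3)))), E=∅, K=∅>
step 1: <C=(let z = 0 in (if0 (z * -2) then ((λv. v) z) else ((λy. -4) z))), E=∅, K=[let u]>
step 2: <C=0, E=∅, K=[let z :: let u]>
step 3: <C=(if0 (z * -2) then ((λv. v) z) else ((λy. -4) z)), E={z↦0}, K=[let u]>
step 4: <C=(z * -2), E={z↦0}, K=[if0 :: let u]>
step 5: <C=z, E={z↦0}, K=[mulR :: if0 :: let u]>
step 6: <C=-2, E={z↦0}, K=[mulL(0) :: if0 :: let u]>
step 7: <C=((λv. v) z), E={z↦0}, K=[let u]>
step 8: <C=(λv. v), E={z↦0}, K=[arg :: let u]>
step 9: <C=z, E={z↦0}, K=[fun :: let u]>
step 10: <C=v, E={v↦0, z↦0}, K=[let u]>
step 11: <C=(if0 u then 6 else (0 - (u - -3))), E={u↦0}, K=∅>
step 12: <C=u, E={u↦0}, K=[if0]>
step 13: <C=6, E={u↦0}, K=∅>
→ final value 6

Answer: 6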